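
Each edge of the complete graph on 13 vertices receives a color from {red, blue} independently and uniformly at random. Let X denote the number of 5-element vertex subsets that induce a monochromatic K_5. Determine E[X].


Let X = Σ_S X_S over the C(13, 5) = 1287 subsets S of size 5, where X_S = 1 if the K_5 on S is monochromatic.
For a fixed S, the K_5 on S has C(5, 2) = 10 edges. P[all 10 edges red] = (1/2)^10, and likewise for blue, so P[monochromatic] = 2·(1/2)^10 = 2^{1 − 10} = 1/512.
By linearity: E[X] = C(13, 5) · 2^{1 − 10} = 1287 · 1/512 = 1287/512.
Numerically: E[X] ≈ 2.5137.

E[X] = C(13,5)·2^(1−C(5,2)) = 1287/512 ≈ 2.5137.


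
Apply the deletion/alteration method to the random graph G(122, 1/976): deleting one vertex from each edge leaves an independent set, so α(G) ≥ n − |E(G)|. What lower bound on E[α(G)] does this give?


E[|E(G)|] = C(122, 2)·p = 7381 · (1/976) = 121/16.
E[α(G)] ≥ n − E[|E(G)|] = 122 − 121/16 = 1831/16.
Numerically: ≈ 114.4375.
(This is only a lower bound; the true E[α(G)] may be larger.)

E[α(G)] ≥ 1831/16 ≈ 114.4375.


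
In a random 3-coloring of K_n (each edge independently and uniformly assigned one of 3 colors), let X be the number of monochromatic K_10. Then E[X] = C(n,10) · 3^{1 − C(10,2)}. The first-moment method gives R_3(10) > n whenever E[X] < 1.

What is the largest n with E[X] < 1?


We need C(n, 10) · 3^{1 − 45} < 1, i.e. C(n, 10) < 3^{45 − 1} = 984770902183611232881.
Check values of n near the boundary:
  n = 569: C(569, 10) = 905357721286137524328; 905357721286137524328 < 984770902183611232881? YES
  n = 570: C(570, 10) = 921524823451961408691; 921524823451961408691 < 984770902183611232881? YES
  n = 571: C(571, 10) = 937951290893172842001; 937951290893172842001 < 984770902183611232881? YES
  n = 572: C(572, 10) = 954640815642161682606; 954640815642161682606 < 984770902183611232881? YES
  n = 573: C(573, 10) = 971597135635805762226; 971597135635805762226 < 984770902183611232881? YES
  n = 574: C(574, 10) = 988824035203816502691; 988824035203816502691 < 984770902183611232881? NO
  n = 575: C(575, 10) = 1006325345561406175305; 1006325345561406175305 < 984770902183611232881? NO
The largest n with C(n, 10) < 984770902183611232881 is n = 573 (where E[X] = 35985079097622435638/36472996377170786403 ≈ 0.9866225). Hence R_3(10) > 573, i.e. R_3(10) ≥ 574.

Largest n = 573; hence R_3(10) > 573.


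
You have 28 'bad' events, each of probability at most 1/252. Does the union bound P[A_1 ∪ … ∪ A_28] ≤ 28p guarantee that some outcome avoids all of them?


Union bound: P[∪_{i=1}^{28} A_i] ≤ Σ_i P[A_i] ≤ 28·p = 28·(1/252) = 1/9.
Numerically: 1/9 ≈ 0.111.
Is 1/9 < 1? YES.
Since P[∪ A_i] ≤ 1/9 < 1, the complement has P[∩ A_i^c] ≥ 1 − 1/9 = 8/9 > 0, so some outcome avoids every A_i.

28·p = 1/9 ≈ 0.111; existence CERTIFIED by the union bound.


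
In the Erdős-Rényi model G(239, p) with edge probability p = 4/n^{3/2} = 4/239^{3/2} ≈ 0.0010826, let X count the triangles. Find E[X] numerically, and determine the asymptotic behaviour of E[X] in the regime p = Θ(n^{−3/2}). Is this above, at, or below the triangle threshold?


Number of potential triangles: C(239, 3) = 2246839.
Each occurs with probability p³ ≈ (0.0010826)³ ≈ 1.2687890e-09.
By linearity: E[X] = C(239, 3)·p³ ≈ 2246839 · 1.2687890e-09 ≈ 0.00285.
Since α = 3/2 > 1, p = c/n^{3/2} = o(1/n) is below the triangle threshold p ~ 1/n. Asymptotically E[X] ~ (c³/6)·n^{3(1−α)} = (4³/6)·n^{-1.5} → 0, so by Markov's inequality G has no triangles w.h.p.

E[X] ≈ 0.00285; in regime p = Θ(1/n^{3/2}) E[X] tends to 0 (below the triangle threshold p ~ 1/n).


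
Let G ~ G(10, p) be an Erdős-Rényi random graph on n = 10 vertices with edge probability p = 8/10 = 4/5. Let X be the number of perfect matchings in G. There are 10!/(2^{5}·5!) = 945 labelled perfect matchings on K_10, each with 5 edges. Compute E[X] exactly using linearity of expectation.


K_10 has 10!/(2^{5}·5!) = 945 labelled perfect matchings.
For each such perfect matching H, let X_H = 1 if all 5 edges of H are present in G. Then P[X_H = 1] = p^{5} = (4/5)^{5} = 1024/3125.
By linearity of expectation: E[X] = Σ_H E[X_H] = 945 · p^{5} = 945 · 1024/3125 = 193536/625.
Numerically: E[X] ≈ 309.66.

E[X] = 945 · (4/5)^{5} = 193536/625 ≈ 309.66.


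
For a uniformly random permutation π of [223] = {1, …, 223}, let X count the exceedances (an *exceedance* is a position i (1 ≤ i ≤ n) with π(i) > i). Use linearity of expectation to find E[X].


Write X = Σ_{i=1}^{223} X_i, where X_i = 1_{π(i) > i}.
For each fixed i, π(i) is uniform over {1, …, 223} (marginal of a uniform permutation), so P[π(i) > i] = (n − i)/n. Summing: Σ_{i=1}^{223} (n − i)/n = (0 + 1 + … + 222)/223 = 223(223 − 1)/(2·223) = (223 − 1)/2.
Hence E[X] = Σ_{i=1}^{223} (223 − i)/223 = 111 ≈ 111.000.

E[X] = 111 = 111.000.


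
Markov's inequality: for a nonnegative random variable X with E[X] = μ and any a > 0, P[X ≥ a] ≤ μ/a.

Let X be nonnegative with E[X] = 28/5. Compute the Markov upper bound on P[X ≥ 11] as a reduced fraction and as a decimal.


μ = E[X] = 28/5, a = 11.
Markov: P[X ≥ 11] ≤ μ/a = (28/5)/11 = 28/55.
Numerically: ≈ 0.509091.
(Since a = 11 > μ = 5.600000, the bound 28/55 is < 1 and informative.)

P[X ≥ 11] ≤ 28/55 ≈ 0.509091.


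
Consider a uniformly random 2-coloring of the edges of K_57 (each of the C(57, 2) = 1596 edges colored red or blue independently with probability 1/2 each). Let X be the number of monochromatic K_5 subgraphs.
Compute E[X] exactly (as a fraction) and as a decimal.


Let X = Σ_S X_S over the C(57, 5) = 4187106 subsets S of size 5, where X_S = 1 if the K_5 on S is monochromatic.
For a fixed S, the K_5 on S has C(5, 2) = 10 edges. P[all 10 edges red] = (1/2)^10, and likewise for blue, so P[monochromatic] = 2·(1/2)^10 = 2^{1 − 10} = 1/512.
Summing: E[X] = C(57, 5) · 2^{1 − 10} = 4187106 · 1/512 = 2093553/256.
Numerically: E[X] ≈ 8177.94141.

E[X] = C(57,5)·2^(1−C(5,2)) = 2093553/256 ≈ 8177.94141.


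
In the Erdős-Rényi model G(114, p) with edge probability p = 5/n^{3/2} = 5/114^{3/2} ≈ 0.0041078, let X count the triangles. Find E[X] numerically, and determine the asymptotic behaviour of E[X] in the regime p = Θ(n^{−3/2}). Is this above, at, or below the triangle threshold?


Number of potential triangles: C(114, 3) = 240464.
Each occurs with probability p³ ≈ (0.0041078)³ ≈ 6.9316748e-08.
By linearity: E[X] = C(114, 3)·p³ ≈ 240464 · 6.9316748e-08 ≈ 0.01667.
Since α = 3/2 > 1, p = c/n^{3/2} = o(1/n) is below the triangle threshold p ~ 1/n. Asymptotically E[X] ~ (c³/6)·n^{3(1−α)} = (5³/6)·n^{-1.5} → 0, so by Markov's inequality G has no triangles w.h.p.

E[X] ≈ 0.01667; in regime p = Θ(1/n^{3/2}) E[X] tends to 0 (below the triangle threshold p ~ 1/n).


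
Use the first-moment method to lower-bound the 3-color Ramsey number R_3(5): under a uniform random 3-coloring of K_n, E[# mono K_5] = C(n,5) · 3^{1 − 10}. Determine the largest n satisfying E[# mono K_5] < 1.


We need C(n, 5) · 3^{1 − 10} < 1, i.e. C(n, 5) < 3^{10 − 1} = 19683.
Check values of n near the boundary:
  n = 19: C(19, 5) = 11628; 11628 < 19683? YES
  n = 20: C(20, 5) = 15504; 15504 < 19683? YES
  n = 21: C(21, 5) = 20349; 20349 < 19683? NO
  n = 22: C(22, 5) = 26334; 26334 < 19683? NO
  n = 23: C(23, 5) = 33649; 33649 < 19683? NO
The largest n with C(n, 5) < 19683 is n = 20 (where E[X] = 5168/6561 ≈ 0.7877). Hence R_3(5) > 20, i.e. R_3(5) ≥ 21.

Largest n = 20; hence R_3(5) > 20.


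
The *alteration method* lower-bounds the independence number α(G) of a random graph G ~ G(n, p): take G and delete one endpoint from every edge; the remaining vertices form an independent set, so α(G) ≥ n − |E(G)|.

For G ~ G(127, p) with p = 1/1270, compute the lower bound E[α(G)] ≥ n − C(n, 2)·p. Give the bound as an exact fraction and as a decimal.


E[|E(G)|] = C(127, 2)·p = 8001 · (1/1270) = 63/10.
E[α(G)] ≥ n − E[|E(G)|] = 127 − 63/10 = 1207/10.
Numerically: ≈ 120.700.
(This is only a lower bound; the true E[α(G)] may be larger.)

E[α(G)] ≥ 1207/10 ≈ 120.700.


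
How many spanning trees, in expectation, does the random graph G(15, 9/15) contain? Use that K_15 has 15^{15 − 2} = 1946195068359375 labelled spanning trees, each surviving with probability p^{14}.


K_15 has 15^{15 − 2} = 1946195068359375 labelled spanning trees.
For each such spanning tree H, let X_H = 1 if all 14 edges of H are present in G. Then P[X_H = 1] = p^{14} = (3/5)^{14} = 4782969/6103515625.
By linearity: E[X] = Σ_H E[X_H] = 1946195068359375 · p^{14} = 1946195068359375 · 4782969/6103515625 = 7625597484987/5.
Numerically: E[X] ≈ 1.53e+12.

E[X] = 1946195068359375 · (3/5)^{14} = 7625597484987/5 ≈ 1.53e+12.


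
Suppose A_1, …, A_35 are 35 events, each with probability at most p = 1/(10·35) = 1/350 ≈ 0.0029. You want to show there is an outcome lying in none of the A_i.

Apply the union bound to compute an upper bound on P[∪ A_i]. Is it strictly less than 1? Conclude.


Union bound: P[∪_{i=1}^{35} A_i] ≤ Σ_i P[A_i] ≤ 35·p = 35·(1/350) = 1/10.
Numerically: 1/10 ≈ 0.1000.
Is 1/10 < 1? YES.
Since P[∪ A_i] ≤ 1/10 < 1, the complement has P[∩ A_i^c] ≥ 1 − 1/10 = 9/10 > 0, so some outcome avoids every A_i.

35·p = 1/10 ≈ 0.1000; existence CERTIFIED by the union bound.


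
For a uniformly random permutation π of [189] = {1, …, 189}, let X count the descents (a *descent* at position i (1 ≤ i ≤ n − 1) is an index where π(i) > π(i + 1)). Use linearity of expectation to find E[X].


Write X = Σ X_I over i = 1, …, 188, with X_I the indicator of one descent.
There are 188 indicators.
For each fixed i, the pair (π(i), π(i+1)) is a uniformly random ordered pair of distinct values from {1, …, 189}; by symmetry P[π(i) > π(i+1)] = 1/2.
By linearity: E[X] = 188 · (1/2) = (189 − 1) · (1/2) = 94 ≈ 94.00000.

E[X] = 94 = 94.00000.


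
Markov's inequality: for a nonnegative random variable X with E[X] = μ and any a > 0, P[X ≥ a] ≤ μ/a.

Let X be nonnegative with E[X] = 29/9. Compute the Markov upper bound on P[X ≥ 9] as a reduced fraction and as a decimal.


μ = E[X] = 29/9, a = 9.
Markov: P[X ≥ 9] ≤ μ/a = (29/9)/9 = 29/81.
Numerically: ≈ 0.358025.
(Since a = 9 > μ = 3.222222, the bound 29/81 is < 1 and informative.)

P[X ≥ 9] ≤ 29/81 ≈ 0.358025.


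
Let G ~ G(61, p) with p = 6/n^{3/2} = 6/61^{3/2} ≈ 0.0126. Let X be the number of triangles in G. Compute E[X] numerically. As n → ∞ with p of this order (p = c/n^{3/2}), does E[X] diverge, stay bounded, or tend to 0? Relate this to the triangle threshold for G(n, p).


Number of potential triangles: C(61, 3) = 35990.
Each occurs with probability p³ ≈ (0.0126)³ ≈ 1.99742e-06.
By linearity: E[X] = C(61, 3)·p³ ≈ 35990 · 1.99742e-06 ≈ 0.072.
Since α = 3/2 > 1, p = c/n^{3/2} = o(1/n) is below the triangle threshold p ~ 1/n. Asymptotically E[X] ~ (c³/6)·n^{3(1−α)} = (6³/6)·n^{-1.5} → 0, so by Markov's inequality G has no triangles w.h.p.

E[X] ≈ 0.072; in regime p = Θ(1/n^{3/2}) E[X] tends to 0 (below the triangle threshold p ~ 1/n).


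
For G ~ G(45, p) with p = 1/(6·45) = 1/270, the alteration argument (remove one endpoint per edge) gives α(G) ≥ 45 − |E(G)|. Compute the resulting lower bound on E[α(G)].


E[|E(G)|] = C(45, 2)·p = 990 · (1/270) = 11/3.
E[α(G)] ≥ n − E[|E(G)|] = 45 − 11/3 = 124/3.
Numerically: ≈ 41.3333.
(This is only a lower bound; the true E[α(G)] may be larger.)

E[α(G)] ≥ 124/3 ≈ 41.3333.


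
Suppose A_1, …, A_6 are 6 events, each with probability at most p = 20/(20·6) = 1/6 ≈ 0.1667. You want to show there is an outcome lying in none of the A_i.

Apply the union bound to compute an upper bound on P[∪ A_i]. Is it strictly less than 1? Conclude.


Union bound: P[∪_{i=1}^{6} A_i] ≤ Σ_i P[A_i] ≤ 6·p = 6·(1/6) = 1.
Numerically: 1 ≈ 1.0000.
Is 1 < 1? NO.
Since the bound 1 is ≥ 1, the union bound is uninformative here; it does NOT by itself certify existence.

6·p = 1 ≈ 1.0000; existence NOT certified by the union bound.


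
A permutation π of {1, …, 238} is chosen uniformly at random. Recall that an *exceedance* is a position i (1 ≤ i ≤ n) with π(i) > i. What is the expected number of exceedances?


Write X = Σ_{i=1}^{238} X_i, where X_i = 1_{π(i) > i}.
For each fixed i, π(i) is uniform over {1, …, 238} (marginal of a uniform permutation), so P[π(i) > i] = (n − i)/n. Summing: Σ_{i=1}^{238} (n − i)/n = (0 + 1 + … + 237)/238 = 238(238 − 1)/(2·238) = (238 − 1)/2.
Hence E[X] = Σ_{i=1}^{238} (238 − i)/238 = 237/2 ≈ 118.5000.

E[X] = 237/2 = 118.5000.


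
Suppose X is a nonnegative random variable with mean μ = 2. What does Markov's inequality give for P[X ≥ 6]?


μ = E[X] = 2, a = 6.
Markov: P[X ≥ 6] ≤ μ/a = (2)/6 = 1/3.
Numerically: ≈ 0.333333.
(Since a = 6 > μ = 2.000000, the bound 1/3 is < 1 and informative.)

P[X ≥ 6] ≤ 1/3 ≈ 0.333333.


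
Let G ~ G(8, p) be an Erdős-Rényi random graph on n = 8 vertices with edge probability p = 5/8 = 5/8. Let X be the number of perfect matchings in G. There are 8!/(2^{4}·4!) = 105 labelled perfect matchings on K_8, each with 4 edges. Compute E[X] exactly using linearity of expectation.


K_8 has 8!/(2^{4}·4!) = 105 labelled perfect matchings.
For each such perfect matching H, let X_H = 1 if all 4 edges of H are present in G. Then P[X_H = 1] = p^{4} = (5/8)^{4} = 625/4096.
Summing the indicators: E[X] = Σ_H E[X_H] = 105 · p^{4} = 105 · 625/4096 = 65625/4096.
Numerically: E[X] ≈ 16.0217.

E[X] = 105 · (5/8)^{4} = 65625/4096 ≈ 16.0217.


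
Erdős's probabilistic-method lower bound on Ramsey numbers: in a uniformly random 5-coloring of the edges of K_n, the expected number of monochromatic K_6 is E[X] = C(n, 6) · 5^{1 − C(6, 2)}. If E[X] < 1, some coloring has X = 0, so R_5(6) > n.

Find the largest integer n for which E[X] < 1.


We need C(n, 6) · 5^{1 − 15} < 1, i.e. C(n, 6) < 5^{15 − 1} = 6103515625.
Check values of n near the boundary:
  n = 126: C(126, 6) = 4925156775; 4925156775 < 6103515625? YES
  n = 127: C(127, 6) = 5169379425; 5169379425 < 6103515625? YES
  n = 128: C(128, 6) = 5423611200; 5423611200 < 6103515625? YES
  n = 129: C(129, 6) = 5688177600; 5688177600 < 6103515625? YES
  n = 130: C(130, 6) = 5963412000; 5963412000 < 6103515625? YES
  n = 131: C(131, 6) = 6249655776; 6249655776 < 6103515625? NO
  n = 132: C(132, 6) = 6547258432; 6547258432 < 6103515625? NO
The largest n with C(n, 6) < 6103515625 is n = 130 (where E[X] = 47707296/48828125 ≈ 0.977045). Hence R_5(6) > 130, i.e. R_5(6) ≥ 131.

Largest n = 130; hence R_5(6) > 130.


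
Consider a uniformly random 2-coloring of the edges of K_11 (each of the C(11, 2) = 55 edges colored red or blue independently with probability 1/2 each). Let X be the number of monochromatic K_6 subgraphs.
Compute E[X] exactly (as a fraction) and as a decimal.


Let X = Σ_S X_S over the C(11, 6) = 462 subsets S of size 6, where X_S = 1 if the K_6 on S is monochromatic.
For a fixed S, the K_6 on S has C(6, 2) = 15 edges. P[all 15 edges red] = (1/2)^15, and likewise for blue, so P[monochromatic] = 2·(1/2)^15 = 2^{1 − 15} = 1/16384.
Summing: E[X] = C(11, 6) · 2^{1 − 15} = 462 · 1/16384 = 231/8192.
Numerically: E[X] ≈ 0.028.

E[X] = C(11,6)·2^(1−C(6,2)) = 231/8192 ≈ 0.028.


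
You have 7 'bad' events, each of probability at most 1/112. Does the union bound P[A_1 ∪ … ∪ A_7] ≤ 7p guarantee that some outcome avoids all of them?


Union bound: P[∪_{i=1}^{7} A_i] ≤ Σ_i P[A_i] ≤ 7·p = 7·(1/112) = 1/16.
Numerically: 1/16 ≈ 0.0625.
Is 1/16 < 1? YES.
Since P[∪ A_i] ≤ 1/16 < 1, the complement has P[∩ A_i^c] ≥ 1 − 1/16 = 15/16 > 0, so some outcome avoids every A_i.

7·p = 1/16 ≈ 0.0625; existence CERTIFIED by the union bound.


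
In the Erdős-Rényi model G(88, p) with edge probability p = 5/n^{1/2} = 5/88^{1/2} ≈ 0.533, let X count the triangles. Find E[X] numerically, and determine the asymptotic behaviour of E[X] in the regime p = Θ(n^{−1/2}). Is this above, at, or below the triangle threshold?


Number of potential triangles: C(88, 3) = 109736.
Each occurs with probability p³ ≈ (0.533)³ ≈ 1.51421e-01.
By linearity: E[X] = C(88, 3)·p³ ≈ 109736 · 1.51421e-01 ≈ 16616.331.
Since α = 1/2 < 1, p = c/n^{1/2} ≫ 1/n is above the triangle threshold p ~ 1/n. Asymptotically E[X] ~ (c³/6)·n^{3(1−α)} = (5³/6)·n^{1.5} → ∞; triangles are abundant w.h.p.

E[X] ≈ 16616.331; in regime p = Θ(1/n^{1/2}) E[X] diverges (above the triangle threshold p ~ 1/n).


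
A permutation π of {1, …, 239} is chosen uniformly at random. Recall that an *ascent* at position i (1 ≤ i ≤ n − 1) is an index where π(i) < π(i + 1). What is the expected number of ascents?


Write X = Σ X_I over i = 1, …, 238, with X_I the indicator of one ascent.
There are 238 indicators.
For each fixed i, the pair (π(i), π(i+1)) is a uniformly random ordered pair of distinct values from {1, …, 239}; by symmetry P[π(i) < π(i+1)] = 1/2.
By linearity: E[X] = 238 · (1/2) = (239 − 1) · (1/2) = 119 ≈ 119.00000.

E[X] = 119 = 119.00000.


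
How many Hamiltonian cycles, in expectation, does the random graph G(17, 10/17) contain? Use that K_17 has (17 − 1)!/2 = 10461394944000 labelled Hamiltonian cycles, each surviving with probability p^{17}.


K_17 has (17 − 1)!/2 = 10461394944000 labelled Hamiltonian cycles.
For each such Hamiltonian cycle H, let X_H = 1 if all 17 edges of H are present in G. Then P[X_H = 1] = p^{17} = (10/17)^{17} = 100000000000000000/827240261886336764177.
Summing the indicators: E[X] = Σ_H E[X_H] = 10461394944000 · p^{17} = 10461394944000 · 100000000000000000/827240261886336764177 = 1046139494400000000000000000000/827240261886336764177.
Numerically: E[X] ≈ 1.26461e+09.

E[X] = 10461394944000 · (10/17)^{17} = 1046139494400000000000000000000/827240261886336764177 ≈ 1.26461e+09.


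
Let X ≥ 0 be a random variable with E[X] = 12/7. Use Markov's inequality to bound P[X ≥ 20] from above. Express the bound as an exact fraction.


μ = E[X] = 12/7, a = 20.
Markov: P[X ≥ 20] ≤ μ/a = (12/7)/20 = 3/35.
Numerically: ≈ 0.085714.
(Since a = 20 > μ = 1.714286, the bound 3/35 is < 1 and informative.)

P[X ≥ 20] ≤ 3/35 ≈ 0.085714.


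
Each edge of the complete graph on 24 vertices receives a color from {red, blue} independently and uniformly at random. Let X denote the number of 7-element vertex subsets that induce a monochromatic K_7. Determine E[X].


Let X = Σ_S X_S over the C(24, 7) = 346104 subsets S of size 7, where X_S = 1 if the K_7 on S is monochromatic.
For a fixed S, the K_7 on S has C(7, 2) = 21 edges. P[all 21 edges red] = (1/2)^21, and likewise for blue, so P[monochromatic] = 2·(1/2)^21 = 2^{1 − 21} = 1/1048576.
Summing: E[X] = C(24, 7) · 2^{1 − 21} = 346104 · 1/1048576 = 43263/131072.
Numerically: E[X] ≈ 0.330070.

E[X] = C(24,7)·2^(1−C(7,2)) = 43263/131072 ≈ 0.330070.


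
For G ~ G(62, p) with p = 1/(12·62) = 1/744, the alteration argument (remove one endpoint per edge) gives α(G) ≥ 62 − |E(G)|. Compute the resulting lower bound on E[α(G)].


E[|E(G)|] = C(62, 2)·p = 1891 · (1/744) = 61/24.
E[α(G)] ≥ n − E[|E(G)|] = 62 − 61/24 = 1427/24.
Numerically: ≈ 59.458.
(This is only a lower bound; the true E[α(G)] may be larger.)

E[α(G)] ≥ 1427/24 ≈ 59.458.


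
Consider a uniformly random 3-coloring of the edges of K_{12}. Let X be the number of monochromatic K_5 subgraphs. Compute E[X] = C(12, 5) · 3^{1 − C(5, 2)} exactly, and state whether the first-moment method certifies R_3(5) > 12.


E[X] = C(12, 5) · 3^{1 − 10} = 792 · 3^{−9} = 792/19683.
As a reduced fraction: E[X] = 88/2187 ≈ 0.04024.
Is E[X] < 1? YES.
Since E[X] < 1, there exists a 3-coloring of K_{12} with no monochromatic K_5; hence R_3(5) > 12.

E[X] = 88/2187 ≈ 0.04024; E[X] < 1, so R_3(5) > 12.


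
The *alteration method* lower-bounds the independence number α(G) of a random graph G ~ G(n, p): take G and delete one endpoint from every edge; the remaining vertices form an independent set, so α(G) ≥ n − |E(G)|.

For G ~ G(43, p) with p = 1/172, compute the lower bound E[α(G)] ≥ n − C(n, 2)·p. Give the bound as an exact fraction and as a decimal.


E[|E(G)|] = C(43, 2)·p = 903 · (1/172) = 21/4.
E[α(G)] ≥ n − E[|E(G)|] = 43 − 21/4 = 151/4.
Numerically: ≈ 37.750000.
(This is only a lower bound; the true E[α(G)] may be larger.)

E[α(G)] ≥ 151/4 ≈ 37.750000.


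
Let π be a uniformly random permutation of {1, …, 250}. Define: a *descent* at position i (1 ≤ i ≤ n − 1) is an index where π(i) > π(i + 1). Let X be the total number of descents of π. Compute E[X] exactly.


Write X = Σ X_I over i = 1, …, 249, with X_I the indicator of one descent.
There are 249 indicators.
For each fixed i, the pair (π(i), π(i+1)) is a uniformly random ordered pair of distinct values from {1, …, 250}; by symmetry P[π(i) > π(i+1)] = 1/2.
By linearity: E[X] = 249 · (1/2) = (250 − 1) · (1/2) = 249/2 ≈ 124.500.

E[X] = 249/2 = 124.500.


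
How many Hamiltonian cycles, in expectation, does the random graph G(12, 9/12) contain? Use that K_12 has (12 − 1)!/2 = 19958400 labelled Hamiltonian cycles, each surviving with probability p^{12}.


K_12 has (12 − 1)!/2 = 19958400 labelled Hamiltonian cycles.
For each such Hamiltonian cycle H, let X_H = 1 if all 12 edges of H are present in G. Then P[X_H = 1] = p^{12} = (3/4)^{12} = 531441/16777216.
By linearity of expectation: E[X] = Σ_H E[X_H] = 19958400 · p^{12} = 19958400 · 531441/16777216 = 82864937925/131072.
Numerically: E[X] ≈ 6.3221e+05.

E[X] = 19958400 · (3/4)^{12} = 82864937925/131072 ≈ 6.3221e+05.


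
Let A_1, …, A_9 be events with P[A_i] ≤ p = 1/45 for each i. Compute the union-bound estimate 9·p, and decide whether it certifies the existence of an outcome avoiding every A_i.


Union bound: P[∪_{i=1}^{9} A_i] ≤ Σ_i P[A_i] ≤ 9·p = 9·(1/45) = 1/5.
Numerically: 1/5 ≈ 0.2000.
Is 1/5 < 1? YES.
Since P[∪ A_i] ≤ 1/5 < 1, the complement has P[∩ A_i^c] ≥ 1 − 1/5 = 4/5 > 0, so some outcome avoids every A_i.

9·p = 1/5 ≈ 0.2000; existence CERTIFIED by the union bound.


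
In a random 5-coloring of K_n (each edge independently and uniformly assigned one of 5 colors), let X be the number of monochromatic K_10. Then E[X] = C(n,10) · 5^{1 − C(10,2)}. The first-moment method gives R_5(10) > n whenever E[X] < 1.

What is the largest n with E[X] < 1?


We need C(n, 10) · 5^{1 − 45} < 1, i.e. C(n, 10) < 5^{45 − 1} = 5684341886080801486968994140625.
Check values of n near the boundary:
  n = 5387: C(5387, 10) = 5624406917627224603154306376491; 5624406917627224603154306376491 < 5684341886080801486968994140625? YES
  n = 5388: C(5388, 10) = 5634865093375880654852250419586; 5634865093375880654852250419586 < 5684341886080801486968994140625? YES
  n = 5389: C(5389, 10) = 5645340767466558997768874792926; 5645340767466558997768874792926 < 5684341886080801486968994140625? YES
  n = 5390: C(5390, 10) = 5655833965919099070255434039753; 5655833965919099070255434039753 < 5684341886080801486968994140625? YES
  n = 5391: C(5391, 10) = 5666344714787188828795213697883; 5666344714787188828795213697883 < 5684341886080801486968994140625? YES
  n = 5392: C(5392, 10) = 5676873040158402483252283957448; 5676873040158402483252283957448 < 5684341886080801486968994140625? YES
  n = 5393: C(5393, 10) = 5687418968154238267170642278008; 5687418968154238267170642278008 < 5684341886080801486968994140625? NO
The largest n with C(n, 10) < 5684341886080801486968994140625 is n = 5392 (where E[X] = 5676873040158402483252283957448/5684341886080801486968994140625 ≈ 0.9986861). Hence R_5(10) > 5392, i.e. R_5(10) ≥ 5393.

Largest n = 5392; hence R_5(10) > 5392.


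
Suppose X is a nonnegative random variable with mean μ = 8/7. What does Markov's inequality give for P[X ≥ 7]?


μ = E[X] = 8/7, a = 7.
Markov: P[X ≥ 7] ≤ μ/a = (8/7)/7 = 8/49.
Numerically: ≈ 0.163.
(Since a = 7 > μ = 1.143, the bound 8/49 is < 1 and informative.)

P[X ≥ 7] ≤ 8/49 ≈ 0.163.


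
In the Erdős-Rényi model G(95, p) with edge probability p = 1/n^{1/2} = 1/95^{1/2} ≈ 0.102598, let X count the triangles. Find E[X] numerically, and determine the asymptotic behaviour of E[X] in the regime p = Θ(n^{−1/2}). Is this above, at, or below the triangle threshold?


Number of potential triangles: C(95, 3) = 138415.
Each occurs with probability p³ ≈ (0.102598)³ ≈ 1.07997721e-03.
By linearity: E[X] = C(95, 3)·p³ ≈ 138415 · 1.07997721e-03 ≈ 149.485046.
Since α = 1/2 < 1, p = c/n^{1/2} ≫ 1/n is above the triangle threshold p ~ 1/n. Asymptotically E[X] ~ (c³/6)·n^{3(1−α)} = (1³/6)·n^{1.5} → ∞; triangles are abundant w.h.p.

E[X] ≈ 149.485046; in regime p = Θ(1/n^{1/2}) E[X] diverges (above the triangle threshold p ~ 1/n).


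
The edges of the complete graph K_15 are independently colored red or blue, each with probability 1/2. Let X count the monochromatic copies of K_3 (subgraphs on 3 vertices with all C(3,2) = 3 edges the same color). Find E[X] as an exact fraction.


Let X = Σ_S X_S over the C(15, 3) = 455 subsets S of size 3, where X_S = 1 if the K_3 on S is monochromatic.
For a fixed S, the K_3 on S has C(3, 2) = 3 edges. P[all 3 edges red] = (1/2)^3, and likewise for blue, so P[monochromatic] = 2·(1/2)^3 = 2^{1 − 3} = 1/4.
By linearity of expectation: E[X] = C(15, 3) · 2^{1 − 3} = 455 · 1/4 = 455/4.
Numerically: E[X] ≈ 113.75000.

E[X] = C(15,3)·2^(1−C(3,2)) = 455/4 ≈ 113.75000.


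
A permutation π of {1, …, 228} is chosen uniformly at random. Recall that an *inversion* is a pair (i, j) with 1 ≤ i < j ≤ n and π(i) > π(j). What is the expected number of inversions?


Write X = Σ X_I over the C(228, 2) = 25878 pairs i < j, with X_I the indicator of one inversion.
There are 25878 indicators.
For each fixed pair i < j, the values π(i) and π(j) are two distinct elements of {1, …, 228} in uniformly random order; by symmetry P[π(i) > π(j)] = 1/2.
By linearity: E[X] = 25878 · (1/2) = C(228, 2) · (1/2) = 25878/2 = 12939 ≈ 12939.000.

E[X] = 12939 = 12939.000.


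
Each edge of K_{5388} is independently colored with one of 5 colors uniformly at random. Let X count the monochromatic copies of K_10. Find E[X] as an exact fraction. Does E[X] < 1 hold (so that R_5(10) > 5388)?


E[X] = C(5388, 10) · 5^{1 − 45} = 5634865093375880654852250419586 · 5^{−44} = 5634865093375880654852250419586/5684341886080801486968994140625.
As a reduced fraction: E[X] = 5634865093375880654852250419586/5684341886080801486968994140625 ≈ 0.99130.
Is E[X] < 1? YES.
Since E[X] < 1, there exists a 5-coloring of K_{5388} with no monochromatic K_10; hence R_5(10) > 5388.

E[X] = 5634865093375880654852250419586/5684341886080801486968994140625 ≈ 0.99130; E[X] < 1, so R_5(10) > 5388.


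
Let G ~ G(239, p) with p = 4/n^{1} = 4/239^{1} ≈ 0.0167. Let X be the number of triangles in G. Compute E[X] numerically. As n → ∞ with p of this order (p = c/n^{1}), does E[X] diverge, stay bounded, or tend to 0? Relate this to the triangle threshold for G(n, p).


Number of potential triangles: C(239, 3) = 2246839.
Each occurs with probability p³ ≈ (0.0167)³ ≈ 4.68799e-06.
By linearity: E[X] = C(239, 3)·p³ ≈ 2246839 · 4.68799e-06 ≈ 10.533.
Here α = 1, so p = 4/n is exactly at the triangle threshold p ~ 1/n. Asymptotically E[X] → c³/6 = 4³/6 = 32/3 ≈ 10.667, a bounded constant. In this regime the triangle count is asymptotically Poisson(c³/6).

E[X] ≈ 10.533; in regime p = Θ(1/n^{1}) E[X] stays bounded (at the triangle threshold p ~ 1/n).


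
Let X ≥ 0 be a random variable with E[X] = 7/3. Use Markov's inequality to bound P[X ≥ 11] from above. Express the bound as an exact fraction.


μ = E[X] = 7/3, a = 11.
Markov: P[X ≥ 11] ≤ μ/a = (7/3)/11 = 7/33.
Numerically: ≈ 0.212.
(Since a = 11 > μ = 2.333, the bound 7/33 is < 1 and informative.)

P[X ≥ 11] ≤ 7/33 ≈ 0.212.


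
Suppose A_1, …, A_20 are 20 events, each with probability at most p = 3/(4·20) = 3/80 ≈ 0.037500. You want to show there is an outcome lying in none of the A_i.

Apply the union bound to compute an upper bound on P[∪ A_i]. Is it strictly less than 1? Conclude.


Union bound: P[∪_{i=1}^{20} A_i] ≤ Σ_i P[A_i] ≤ 20·p = 20·(3/80) = 3/4.
Numerically: 3/4 ≈ 0.750000.
Is 3/4 < 1? YES.
Since P[∪ A_i] ≤ 3/4 < 1, the complement has P[∩ A_i^c] ≥ 1 − 3/4 = 1/4 > 0, so some outcome avoids every A_i.

20·p = 3/4 ≈ 0.750000; existence CERTIFIED by the union bound.


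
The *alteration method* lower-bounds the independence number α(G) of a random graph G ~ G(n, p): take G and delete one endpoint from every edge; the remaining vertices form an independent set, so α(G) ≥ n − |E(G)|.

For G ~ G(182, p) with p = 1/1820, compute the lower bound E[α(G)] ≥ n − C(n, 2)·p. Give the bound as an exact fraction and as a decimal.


E[|E(G)|] = C(182, 2)·p = 16471 · (1/1820) = 181/20.
E[α(G)] ≥ n − E[|E(G)|] = 182 − 181/20 = 3459/20.
Numerically: ≈ 172.950.
(This is only a lower bound; the true E[α(G)] may be larger.)

E[α(G)] ≥ 3459/20 ≈ 172.950.


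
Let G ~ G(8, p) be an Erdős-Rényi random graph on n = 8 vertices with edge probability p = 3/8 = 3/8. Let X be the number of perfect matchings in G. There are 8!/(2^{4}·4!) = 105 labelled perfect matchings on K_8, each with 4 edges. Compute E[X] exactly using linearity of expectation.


K_8 has 8!/(2^{4}·4!) = 105 labelled perfect matchings.
For each such perfect matching H, let X_H = 1 if all 4 edges of H are present in G. Then P[X_H = 1] = p^{4} = (3/8)^{4} = 81/4096.
By linearity of expectation: E[X] = Σ_H E[X_H] = 105 · p^{4} = 105 · 81/4096 = 8505/4096.
Numerically: E[X] ≈ 2.07642.

E[X] = 105 · (3/8)^{4} = 8505/4096 ≈ 2.07642.


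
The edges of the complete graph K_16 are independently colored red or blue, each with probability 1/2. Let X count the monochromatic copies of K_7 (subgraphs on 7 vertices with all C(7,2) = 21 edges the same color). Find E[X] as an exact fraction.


Let X = Σ_S X_S over the C(16, 7) = 11440 subsets S of size 7, where X_S = 1 if the K_7 on S is monochromatic.
For a fixed S, the K_7 on S has C(7, 2) = 21 edges. P[all 21 edges red] = (1/2)^21, and likewise for blue, so P[monochromatic] = 2·(1/2)^21 = 2^{1 − 21} = 1/1048576.
By linearity: E[X] = C(16, 7) · 2^{1 − 21} = 11440 · 1/1048576 = 715/65536.
Numerically: E[X] ≈ 0.011.

E[X] = C(16,7)·2^(1−C(7,2)) = 715/65536 ≈ 0.011.


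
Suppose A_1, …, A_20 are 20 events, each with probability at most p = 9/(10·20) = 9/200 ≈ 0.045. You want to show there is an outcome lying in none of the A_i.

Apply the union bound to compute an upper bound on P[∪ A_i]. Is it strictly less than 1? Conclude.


Union bound: P[∪_{i=1}^{20} A_i] ≤ Σ_i P[A_i] ≤ 20·p = 20·(9/200) = 9/10.
Numerically: 9/10 ≈ 0.900.
Is 9/10 < 1? YES.
Since P[∪ A_i] ≤ 9/10 < 1, the complement has P[∩ A_i^c] ≥ 1 − 9/10 = 1/10 > 0, so some outcome avoids every A_i.

20·p = 9/10 ≈ 0.900; existence CERTIFIED by the union bound.


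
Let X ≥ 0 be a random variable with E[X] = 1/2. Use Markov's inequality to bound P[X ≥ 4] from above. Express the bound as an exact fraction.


μ = E[X] = 1/2, a = 4.
Markov: P[X ≥ 4] ≤ μ/a = (1/2)/4 = 1/8.
Numerically: ≈ 0.12500.
(Since a = 4 > μ = 0.50000, the bound 1/8 is < 1 and informative.)

P[X ≥ 4] ≤ 1/8 ≈ 0.12500.


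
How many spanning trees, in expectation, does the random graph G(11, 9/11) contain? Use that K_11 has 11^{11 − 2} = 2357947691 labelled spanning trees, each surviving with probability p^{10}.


K_11 has 11^{11 − 2} = 2357947691 labelled spanning trees.
For each such spanning tree H, let X_H = 1 if all 10 edges of H are present in G. Then P[X_H = 1] = p^{10} = (9/11)^{10} = 3486784401/25937424601.
Summing the indicators: E[X] = Σ_H E[X_H] = 2357947691 · p^{10} = 2357947691 · 3486784401/25937424601 = 3486784401/11.
Numerically: E[X] ≈ 3.17e+08.

E[X] = 2357947691 · (9/11)^{10} = 3486784401/11 ≈ 3.17e+08.


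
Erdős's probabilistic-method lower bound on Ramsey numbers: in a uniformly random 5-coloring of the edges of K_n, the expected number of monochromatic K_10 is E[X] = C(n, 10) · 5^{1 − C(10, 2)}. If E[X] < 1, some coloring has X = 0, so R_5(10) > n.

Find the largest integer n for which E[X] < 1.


We need C(n, 10) · 5^{1 − 45} < 1, i.e. C(n, 10) < 5^{45 − 1} = 5684341886080801486968994140625.
Check values of n near the boundary:
  n = 5389: C(5389, 10) = 5645340767466558997768874792926; 5645340767466558997768874792926 < 5684341886080801486968994140625? YES
  n = 5390: C(5390, 10) = 5655833965919099070255434039753; 5655833965919099070255434039753 < 5684341886080801486968994140625? YES
  n = 5391: C(5391, 10) = 5666344714787188828795213697883; 5666344714787188828795213697883 < 5684341886080801486968994140625? YES
  n = 5392: C(5392, 10) = 5676873040158402483252283957448; 5676873040158402483252283957448 < 5684341886080801486968994140625? YES
  n = 5393: C(5393, 10) = 5687418968154238267170642278008; 5687418968154238267170642278008 < 5684341886080801486968994140625? NO
  n = 5394: C(5394, 10) = 5697982524930156243149785372878; 5697982524930156243149785372878 < 5684341886080801486968994140625? NO
  n = 5395: C(5395, 10) = 5708563736675616143322765475706; 5708563736675616143322765475706 < 5684341886080801486968994140625? NO
The largest n with C(n, 10) < 5684341886080801486968994140625 is n = 5392 (where E[X] = 5676873040158402483252283957448/5684341886080801486968994140625 ≈ 0.999). Hence R_5(10) > 5392, i.e. R_5(10) ≥ 5393.

Largest n = 5392; hence R_5(10) > 5392.


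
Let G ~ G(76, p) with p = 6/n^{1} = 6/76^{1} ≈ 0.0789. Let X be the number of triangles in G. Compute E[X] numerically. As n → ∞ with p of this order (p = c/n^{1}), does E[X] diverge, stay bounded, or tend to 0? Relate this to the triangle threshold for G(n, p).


Number of potential triangles: C(76, 3) = 70300.
Each occurs with probability p³ ≈ (0.0789)³ ≈ 4.92054e-04.
By linearity: E[X] = C(76, 3)·p³ ≈ 70300 · 4.92054e-04 ≈ 34.591.
Here α = 1, so p = 6/n is exactly at the triangle threshold p ~ 1/n. Asymptotically E[X] → c³/6 = 6³/6 = 36 ≈ 36.000, a bounded constant. In this regime the triangle count is asymptotically Poisson(c³/6).

E[X] ≈ 34.591; in regime p = Θ(1/n^{1}) E[X] stays bounded (at the triangle threshold p ~ 1/n).


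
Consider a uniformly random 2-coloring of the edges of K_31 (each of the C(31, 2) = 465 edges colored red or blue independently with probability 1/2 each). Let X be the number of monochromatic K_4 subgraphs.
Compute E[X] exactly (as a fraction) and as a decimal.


Let X = Σ_S X_S over the C(31, 4) = 31465 subsets S of size 4, where X_S = 1 if the K_4 on S is monochromatic.
For a fixed S, the K_4 on S has C(4, 2) = 6 edges. P[all 6 edges red] = (1/2)^6, and likewise for blue, so P[monochromatic] = 2·(1/2)^6 = 2^{1 − 6} = 1/32.
By linearity of expectation: E[X] = C(31, 4) · 2^{1 − 6} = 31465 · 1/32 = 31465/32.
Numerically: E[X] ≈ 983.28125.

E[X] = C(31,4)·2^(1−C(4,2)) = 31465/32 ≈ 983.28125.


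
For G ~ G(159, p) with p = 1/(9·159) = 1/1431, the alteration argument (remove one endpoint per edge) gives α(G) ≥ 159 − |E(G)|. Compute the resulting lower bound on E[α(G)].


E[|E(G)|] = C(159, 2)·p = 12561 · (1/1431) = 79/9.
E[α(G)] ≥ n − E[|E(G)|] = 159 − 79/9 = 1352/9.
Numerically: ≈ 150.222.
(This is only a lower bound; the true E[α(G)] may be larger.)

E[α(G)] ≥ 1352/9 ≈ 150.222.


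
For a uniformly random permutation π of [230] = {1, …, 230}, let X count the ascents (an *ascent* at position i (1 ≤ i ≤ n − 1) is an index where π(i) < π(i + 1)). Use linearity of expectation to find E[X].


Write X = Σ X_I over i = 1, …, 229, with X_I the indicator of one ascent.
There are 229 indicators.
For each fixed i, the pair (π(i), π(i+1)) is a uniformly random ordered pair of distinct values from {1, …, 230}; by symmetry P[π(i) < π(i+1)] = 1/2.
By linearity: E[X] = 229 · (1/2) = (230 − 1) · (1/2) = 229/2 ≈ 114.500.

E[X] = 229/2 = 114.500.


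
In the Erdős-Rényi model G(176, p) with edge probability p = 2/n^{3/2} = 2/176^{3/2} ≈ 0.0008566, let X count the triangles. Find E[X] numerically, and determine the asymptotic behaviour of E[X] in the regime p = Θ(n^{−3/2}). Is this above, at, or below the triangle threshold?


Number of potential triangles: C(176, 3) = 893200.
Each occurs with probability p³ ≈ (0.0008566)³ ≈ 6.284677e-10.
By linearity: E[X] = C(176, 3)·p³ ≈ 893200 · 6.284677e-10 ≈ 0.0006.
Since α = 3/2 > 1, p = c/n^{3/2} = o(1/n) is below the triangle threshold p ~ 1/n. Asymptotically E[X] ~ (c³/6)·n^{3(1−α)} = (2³/6)·n^{-1.5} → 0, so by Markov's inequality G has no triangles w.h.p.

E[X] ≈ 0.0006; in regime p = Θ(1/n^{3/2}) E[X] tends to 0 (below the triangle threshold p ~ 1/n).


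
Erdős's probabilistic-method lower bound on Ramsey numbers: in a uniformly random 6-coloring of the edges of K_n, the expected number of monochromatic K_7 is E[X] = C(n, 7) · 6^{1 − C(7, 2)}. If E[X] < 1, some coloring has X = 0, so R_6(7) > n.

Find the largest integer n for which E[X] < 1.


We need C(n, 7) · 6^{1 − 21} < 1, i.e. C(n, 7) < 6^{21 − 1} = 3656158440062976.
Check values of n near the boundary:
  n = 563: C(563, 7) = 3426622515769596; 3426622515769596 < 3656158440062976? YES
  n = 564: C(564, 7) = 3469685994423792; 3469685994423792 < 3656158440062976? YES
  n = 565: C(565, 7) = 3513212521235560; 3513212521235560 < 3656158440062976? YES
  n = 566: C(566, 7) = 3557206237959440; 3557206237959440 < 3656158440062976? YES
  n = 567: C(567, 7) = 3601671315933933; 3601671315933933 < 3656158440062976? YES
  n = 568: C(568, 7) = 3646611956239704; 3646611956239704 < 3656158440062976? YES
  n = 569: C(569, 7) = 3692032389858348; 3692032389858348 < 3656158440062976? NO
  n = 570: C(570, 7) = 3737936877831720; 3737936877831720 < 3656158440062976? NO
The largest n with C(n, 7) < 3656158440062976 is n = 568 (where E[X] = 16882462760369/16926659444736 ≈ 0.997). Hence R_6(7) > 568, i.e. R_6(7) ≥ 569.

Largest n = 568; hence R_6(7) > 568.


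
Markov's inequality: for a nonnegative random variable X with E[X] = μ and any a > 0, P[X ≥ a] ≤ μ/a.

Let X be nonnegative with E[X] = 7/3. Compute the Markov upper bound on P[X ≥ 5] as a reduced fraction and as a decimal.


μ = E[X] = 7/3, a = 5.
Markov: P[X ≥ 5] ≤ μ/a = (7/3)/5 = 7/15.
Numerically: ≈ 0.467.
(Since a = 5 > μ = 2.333, the bound 7/15 is < 1 and informative.)

P[X ≥ 5] ≤ 7/15 ≈ 0.467.


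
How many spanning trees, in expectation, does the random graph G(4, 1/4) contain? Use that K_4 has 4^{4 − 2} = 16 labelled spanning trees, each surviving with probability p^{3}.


K_4 has 4^{4 − 2} = 16 labelled spanning trees.
For each such spanning tree H, let X_H = 1 if all 3 edges of H are present in G. Then P[X_H = 1] = p^{3} = (1/4)^{3} = 1/64.
Summing the indicators: E[X] = Σ_H E[X_H] = 16 · p^{3} = 16 · 1/64 = 1/4.
Numerically: E[X] ≈ 0.25.

E[X] = 16 · (1/4)^{3} = 1/4 ≈ 0.25.


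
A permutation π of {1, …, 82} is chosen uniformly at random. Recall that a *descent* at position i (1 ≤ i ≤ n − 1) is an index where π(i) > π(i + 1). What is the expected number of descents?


Write X = Σ X_I over i = 1, …, 81, with X_I the indicator of one descent.
There are 81 indicators.
For each fixed i, the pair (π(i), π(i+1)) is a uniformly random ordered pair of distinct values from {1, …, 82}; by symmetry P[π(i) > π(i+1)] = 1/2.
By linearity: E[X] = 81 · (1/2) = (82 − 1) · (1/2) = 81/2 ≈ 40.500000.

E[X] = 81/2 = 40.500000.


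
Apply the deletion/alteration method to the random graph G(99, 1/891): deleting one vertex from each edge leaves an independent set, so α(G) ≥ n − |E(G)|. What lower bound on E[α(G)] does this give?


E[|E(G)|] = C(99, 2)·p = 4851 · (1/891) = 49/9.
E[α(G)] ≥ n − E[|E(G)|] = 99 − 49/9 = 842/9.
Numerically: ≈ 93.5556.
(This is only a lower bound; the true E[α(G)] may be larger.)

E[α(G)] ≥ 842/9 ≈ 93.5556.
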